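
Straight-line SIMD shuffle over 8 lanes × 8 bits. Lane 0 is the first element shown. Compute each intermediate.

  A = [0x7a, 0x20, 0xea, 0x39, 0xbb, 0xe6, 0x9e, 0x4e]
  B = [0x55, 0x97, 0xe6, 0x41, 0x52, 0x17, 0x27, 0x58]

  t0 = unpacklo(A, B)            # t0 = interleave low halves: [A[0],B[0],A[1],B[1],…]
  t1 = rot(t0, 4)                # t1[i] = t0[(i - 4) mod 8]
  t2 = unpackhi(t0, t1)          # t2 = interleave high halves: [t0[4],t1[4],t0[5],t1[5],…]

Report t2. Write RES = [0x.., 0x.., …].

  t0: 7a 55 20 97 ea e6 39 41
  t1: ea e6 39 41 7a 55 20 97
  t2: ea 7a e6 55 39 20 41 97

RES = [ 0xea  0x7a  0xe6  0x55  0x39  0x20  0x41  0x97 ]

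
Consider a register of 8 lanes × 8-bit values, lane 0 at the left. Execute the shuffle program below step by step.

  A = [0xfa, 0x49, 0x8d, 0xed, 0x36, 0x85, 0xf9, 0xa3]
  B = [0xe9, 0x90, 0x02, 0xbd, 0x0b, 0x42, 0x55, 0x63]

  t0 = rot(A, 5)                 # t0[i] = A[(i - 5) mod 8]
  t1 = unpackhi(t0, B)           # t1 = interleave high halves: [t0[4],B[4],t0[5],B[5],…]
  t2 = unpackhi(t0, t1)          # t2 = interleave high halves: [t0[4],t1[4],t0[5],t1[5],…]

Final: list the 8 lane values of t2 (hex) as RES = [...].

t0 = [0xed, 0x36, 0x85, 0xf9, 0xa3, 0xfa, 0x49, 0x8d]
t1 = [0xa3, 0x0b, 0xfa, 0x42, 0x49, 0x55, 0x8d, 0x63]
t2 = [0xa3, 0x49, 0xfa, 0x55, 0x49, 0x8d, 0x8d, 0x63]

RES = [0xa3, 0x49, 0xfa, 0x55, 0x49, 0x8d, 0x8d, 0x63]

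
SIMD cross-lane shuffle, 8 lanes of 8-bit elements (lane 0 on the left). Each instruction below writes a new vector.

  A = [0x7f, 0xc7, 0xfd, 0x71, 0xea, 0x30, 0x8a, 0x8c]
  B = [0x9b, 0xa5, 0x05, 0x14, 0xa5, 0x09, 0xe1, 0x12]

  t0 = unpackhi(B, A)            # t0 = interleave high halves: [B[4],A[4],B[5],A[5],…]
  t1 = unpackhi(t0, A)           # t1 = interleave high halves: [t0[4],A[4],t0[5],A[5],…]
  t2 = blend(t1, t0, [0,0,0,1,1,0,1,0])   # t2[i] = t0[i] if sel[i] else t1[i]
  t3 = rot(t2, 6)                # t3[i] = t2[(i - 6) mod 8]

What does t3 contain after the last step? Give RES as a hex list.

RES = [0x8a, 0x30, 0xe1, 0x8a, 0x12, 0x8c, 0xe1, 0xea]

  t0: a5 ea 09 30 e1 8a 12 8c
  t1: e1 ea 8a 30 12 8a 8c 8c
  t2: e1 ea 8a 30 e1 8a 12 8c
  t3: 8a 30 e1 8a 12 8c e1 ea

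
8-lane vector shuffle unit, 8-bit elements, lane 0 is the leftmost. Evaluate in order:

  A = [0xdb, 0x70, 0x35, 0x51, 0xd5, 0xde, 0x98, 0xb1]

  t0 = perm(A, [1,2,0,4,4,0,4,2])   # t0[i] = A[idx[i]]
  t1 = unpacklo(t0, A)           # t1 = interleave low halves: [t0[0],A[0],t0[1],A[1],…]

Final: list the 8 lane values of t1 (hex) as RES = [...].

t0 = [0x70, 0x35, 0xdb, 0xd5, 0xd5, 0xdb, 0xd5, 0x35]
t1 = [0x70, 0xdb, 0x35, 0x70, 0xdb, 0x35, 0xd5, 0x51]

RES = [ 0x70  0xdb  0x35  0x70  0xdb  0x35  0xd5  0x51 ]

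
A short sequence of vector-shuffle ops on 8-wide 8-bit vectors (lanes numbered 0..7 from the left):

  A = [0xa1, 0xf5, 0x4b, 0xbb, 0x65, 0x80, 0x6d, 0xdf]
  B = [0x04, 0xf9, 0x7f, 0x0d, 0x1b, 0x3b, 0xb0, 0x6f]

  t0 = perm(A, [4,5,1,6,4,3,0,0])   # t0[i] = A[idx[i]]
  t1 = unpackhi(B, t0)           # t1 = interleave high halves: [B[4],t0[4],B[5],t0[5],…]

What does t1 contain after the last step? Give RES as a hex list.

RES = [ 0x1b  0x65  0x3b  0xbb  0xb0  0xa1  0x6f  0xa1 ]

  t0: 65 80 f5 6d 65 bb a1 a1
  t1: 1b 65 3b bb b0 a1 6f a1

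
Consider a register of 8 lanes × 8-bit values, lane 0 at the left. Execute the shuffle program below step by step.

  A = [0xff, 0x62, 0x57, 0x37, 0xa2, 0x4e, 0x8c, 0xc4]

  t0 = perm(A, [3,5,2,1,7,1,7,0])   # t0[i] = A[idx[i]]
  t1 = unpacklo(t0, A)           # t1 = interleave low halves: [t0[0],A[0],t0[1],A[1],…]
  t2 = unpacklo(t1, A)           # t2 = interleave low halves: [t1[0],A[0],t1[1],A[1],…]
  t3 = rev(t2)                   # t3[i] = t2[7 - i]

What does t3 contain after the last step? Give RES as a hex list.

t0 = [0x37, 0x4e, 0x57, 0x62, 0xc4, 0x62, 0xc4, 0xff]
t1 = [0x37, 0xff, 0x4e, 0x62, 0x57, 0x57, 0x62, 0x37]
t2 = [0x37, 0xff, 0xff, 0x62, 0x4e, 0x57, 0x62, 0x37]
t3 = [0x37, 0x62, 0x57, 0x4e, 0x62, 0xff, 0xff, 0x37]

RES = [ 0x37  0x62  0x57  0x4e  0x62  0xff  0xff  0x37 ]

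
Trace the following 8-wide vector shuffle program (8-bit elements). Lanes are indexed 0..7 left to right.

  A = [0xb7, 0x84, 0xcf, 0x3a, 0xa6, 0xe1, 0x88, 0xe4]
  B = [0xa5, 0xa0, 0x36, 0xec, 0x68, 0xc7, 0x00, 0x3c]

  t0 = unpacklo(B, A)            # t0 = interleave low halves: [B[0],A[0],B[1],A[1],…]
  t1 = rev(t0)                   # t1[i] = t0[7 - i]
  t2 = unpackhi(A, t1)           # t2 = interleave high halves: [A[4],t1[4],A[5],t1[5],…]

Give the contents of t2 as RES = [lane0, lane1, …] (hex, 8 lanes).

t0 = [0xa5, 0xb7, 0xa0, 0x84, 0x36, 0xcf, 0xec, 0x3a]
t1 = [0x3a, 0xec, 0xcf, 0x36, 0x84, 0xa0, 0xb7, 0xa5]
t2 = [0xa6, 0x84, 0xe1, 0xa0, 0x88, 0xb7, 0xe4, 0xa5]

RES = [ 0xa6  0x84  0xe1  0xa0  0x88  0xb7  0xe4  0xa5 ]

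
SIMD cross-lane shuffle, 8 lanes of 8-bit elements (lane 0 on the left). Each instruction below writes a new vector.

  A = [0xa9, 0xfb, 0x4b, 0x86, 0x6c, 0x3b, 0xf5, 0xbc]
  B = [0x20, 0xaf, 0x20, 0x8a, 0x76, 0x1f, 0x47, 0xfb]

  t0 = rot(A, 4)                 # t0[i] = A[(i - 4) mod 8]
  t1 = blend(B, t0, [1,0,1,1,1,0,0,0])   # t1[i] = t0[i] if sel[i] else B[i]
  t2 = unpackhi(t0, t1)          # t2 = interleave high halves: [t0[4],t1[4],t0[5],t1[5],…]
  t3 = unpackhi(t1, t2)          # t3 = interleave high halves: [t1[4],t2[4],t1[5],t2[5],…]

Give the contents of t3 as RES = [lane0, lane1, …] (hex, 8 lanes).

RES = [0xa9, 0x4b, 0x1f, 0x47, 0x47, 0x86, 0xfb, 0xfb]

t0 = [0x6c, 0x3b, 0xf5, 0xbc, 0xa9, 0xfb, 0x4b, 0x86]
t1 = [0x6c, 0xaf, 0xf5, 0xbc, 0xa9, 0x1f, 0x47, 0xfb]
t2 = [0xa9, 0xa9, 0xfb, 0x1f, 0x4b, 0x47, 0x86, 0xfb]
t3 = [0xa9, 0x4b, 0x1f, 0x47, 0x47, 0x86, 0xfb, 0xfb]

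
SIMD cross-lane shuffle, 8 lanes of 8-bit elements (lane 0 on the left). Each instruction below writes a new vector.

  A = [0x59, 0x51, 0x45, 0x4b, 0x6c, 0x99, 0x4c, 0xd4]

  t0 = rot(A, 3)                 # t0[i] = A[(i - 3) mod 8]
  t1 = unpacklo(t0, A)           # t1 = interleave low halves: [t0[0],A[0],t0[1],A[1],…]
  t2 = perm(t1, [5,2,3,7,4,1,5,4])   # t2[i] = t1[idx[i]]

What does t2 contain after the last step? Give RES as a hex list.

RES = [0x45, 0x4c, 0x51, 0x4b, 0xd4, 0x59, 0x45, 0xd4]

t0 = [0x99, 0x4c, 0xd4, 0x59, 0x51, 0x45, 0x4b, 0x6c]
t1 = [0x99, 0x59, 0x4c, 0x51, 0xd4, 0x45, 0x59, 0x4b]
t2 = [0x45, 0x4c, 0x51, 0x4b, 0xd4, 0x59, 0x45, 0xd4]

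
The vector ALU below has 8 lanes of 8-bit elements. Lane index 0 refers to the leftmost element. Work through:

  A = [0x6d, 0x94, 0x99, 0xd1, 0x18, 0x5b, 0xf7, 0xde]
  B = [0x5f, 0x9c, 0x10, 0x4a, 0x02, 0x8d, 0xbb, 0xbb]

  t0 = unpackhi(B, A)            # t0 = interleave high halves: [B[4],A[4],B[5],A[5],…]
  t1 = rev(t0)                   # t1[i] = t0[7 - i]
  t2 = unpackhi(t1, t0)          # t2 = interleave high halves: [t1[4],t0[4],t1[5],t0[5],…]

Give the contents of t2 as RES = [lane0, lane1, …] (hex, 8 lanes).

RES = [0x5b, 0xbb, 0x8d, 0xf7, 0x18, 0xbb, 0x02, 0xde]

  t0: 02 18 8d 5b bb f7 bb de
  t1: de bb f7 bb 5b 8d 18 02
  t2: 5b bb 8d f7 18 bb 02 de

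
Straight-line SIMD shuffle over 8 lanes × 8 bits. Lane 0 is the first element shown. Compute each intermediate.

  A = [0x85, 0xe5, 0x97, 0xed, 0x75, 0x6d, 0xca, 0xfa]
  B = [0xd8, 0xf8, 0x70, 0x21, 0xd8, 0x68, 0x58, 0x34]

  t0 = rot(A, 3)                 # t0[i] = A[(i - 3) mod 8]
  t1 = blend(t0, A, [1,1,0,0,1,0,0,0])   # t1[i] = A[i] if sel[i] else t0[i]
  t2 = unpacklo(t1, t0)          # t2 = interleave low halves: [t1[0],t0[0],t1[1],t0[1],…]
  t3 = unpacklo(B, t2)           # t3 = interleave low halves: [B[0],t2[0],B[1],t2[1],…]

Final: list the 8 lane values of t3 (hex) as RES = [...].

  t0: 6d ca fa 85 e5 97 ed 75
  t1: 85 e5 fa 85 75 97 ed 75
  t2: 85 6d e5 ca fa fa 85 85
  t3: d8 85 f8 6d 70 e5 21 ca

RES = [0xd8, 0x85, 0xf8, 0x6d, 0x70, 0xe5, 0x21, 0xca]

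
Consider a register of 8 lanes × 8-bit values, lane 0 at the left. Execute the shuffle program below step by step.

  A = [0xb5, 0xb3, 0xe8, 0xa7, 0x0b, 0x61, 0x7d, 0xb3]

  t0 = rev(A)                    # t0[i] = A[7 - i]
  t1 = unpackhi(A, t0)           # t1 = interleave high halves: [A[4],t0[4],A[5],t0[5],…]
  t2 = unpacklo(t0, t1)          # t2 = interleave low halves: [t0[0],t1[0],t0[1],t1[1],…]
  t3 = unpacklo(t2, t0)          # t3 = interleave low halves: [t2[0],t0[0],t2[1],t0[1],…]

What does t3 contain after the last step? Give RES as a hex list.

RES = [0xb3, 0xb3, 0x0b, 0x7d, 0x7d, 0x61, 0xa7, 0x0b]

t0 = [0xb3, 0x7d, 0x61, 0x0b, 0xa7, 0xe8, 0xb3, 0xb5]
t1 = [0x0b, 0xa7, 0x61, 0xe8, 0x7d, 0xb3, 0xb3, 0xb5]
t2 = [0xb3, 0x0b, 0x7d, 0xa7, 0x61, 0x61, 0x0b, 0xe8]
t3 = [0xb3, 0xb3, 0x0b, 0x7d, 0x7d, 0x61, 0xa7, 0x0b]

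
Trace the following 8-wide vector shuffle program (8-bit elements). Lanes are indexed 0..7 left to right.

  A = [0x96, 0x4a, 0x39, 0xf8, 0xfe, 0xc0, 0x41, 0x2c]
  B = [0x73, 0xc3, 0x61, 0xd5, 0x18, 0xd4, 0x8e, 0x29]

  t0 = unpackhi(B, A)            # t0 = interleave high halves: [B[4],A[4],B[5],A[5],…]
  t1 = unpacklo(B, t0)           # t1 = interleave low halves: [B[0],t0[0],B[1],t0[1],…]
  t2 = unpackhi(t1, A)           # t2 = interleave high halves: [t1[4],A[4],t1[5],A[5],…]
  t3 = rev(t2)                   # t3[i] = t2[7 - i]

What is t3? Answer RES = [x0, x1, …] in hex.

→ t0 |18|fe|d4|c0|8e|41|29|2c|
→ t1 |73|18|c3|fe|61|d4|d5|c0|
→ t2 |61|fe|d4|c0|d5|41|c0|2c|
→ t3 |2c|c0|41|d5|c0|d4|fe|61|

RES = [0x2c, 0xc0, 0x41, 0xd5, 0xc0, 0xd4, 0xfe, 0x61]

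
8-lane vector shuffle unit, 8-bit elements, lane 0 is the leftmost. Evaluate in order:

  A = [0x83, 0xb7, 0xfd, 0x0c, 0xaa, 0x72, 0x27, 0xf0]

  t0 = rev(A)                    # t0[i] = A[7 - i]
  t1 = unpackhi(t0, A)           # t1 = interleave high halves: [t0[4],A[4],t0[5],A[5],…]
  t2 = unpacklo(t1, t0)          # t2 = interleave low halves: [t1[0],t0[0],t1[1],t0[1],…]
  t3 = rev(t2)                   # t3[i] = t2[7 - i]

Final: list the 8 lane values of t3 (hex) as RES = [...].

RES = [0xaa, 0x72, 0x72, 0xfd, 0x27, 0xaa, 0xf0, 0x0c]

t0 = [0xf0, 0x27, 0x72, 0xaa, 0x0c, 0xfd, 0xb7, 0x83]
t1 = [0x0c, 0xaa, 0xfd, 0x72, 0xb7, 0x27, 0x83, 0xf0]
t2 = [0x0c, 0xf0, 0xaa, 0x27, 0xfd, 0x72, 0x72, 0xaa]
t3 = [0xaa, 0x72, 0x72, 0xfd, 0x27, 0xaa, 0xf0, 0x0c]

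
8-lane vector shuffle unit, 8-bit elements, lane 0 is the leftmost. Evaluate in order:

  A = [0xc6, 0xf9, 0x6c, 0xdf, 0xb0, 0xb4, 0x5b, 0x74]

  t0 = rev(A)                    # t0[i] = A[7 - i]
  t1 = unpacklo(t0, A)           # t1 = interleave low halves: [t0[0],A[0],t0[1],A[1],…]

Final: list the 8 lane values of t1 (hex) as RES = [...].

→ t0 |74|5b|b4|b0|df|6c|f9|c6|
→ t1 |74|c6|5b|f9|b4|6c|b0|df|

RES = [0x74, 0xc6, 0x5b, 0xf9, 0xb4, 0x6c, 0xb0, 0xdf]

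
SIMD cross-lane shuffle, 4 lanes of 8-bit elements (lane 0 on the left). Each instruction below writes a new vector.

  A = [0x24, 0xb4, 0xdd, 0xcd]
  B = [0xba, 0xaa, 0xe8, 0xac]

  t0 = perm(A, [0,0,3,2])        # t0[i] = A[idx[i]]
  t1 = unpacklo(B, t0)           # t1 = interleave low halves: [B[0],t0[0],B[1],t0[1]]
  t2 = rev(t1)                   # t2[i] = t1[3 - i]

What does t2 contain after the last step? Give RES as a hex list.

RES = [0x24, 0xaa, 0x24, 0xba]

t0 = [0x24, 0x24, 0xcd, 0xdd]
t1 = [0xba, 0x24, 0xaa, 0x24]
t2 = [0x24, 0xaa, 0x24, 0xba]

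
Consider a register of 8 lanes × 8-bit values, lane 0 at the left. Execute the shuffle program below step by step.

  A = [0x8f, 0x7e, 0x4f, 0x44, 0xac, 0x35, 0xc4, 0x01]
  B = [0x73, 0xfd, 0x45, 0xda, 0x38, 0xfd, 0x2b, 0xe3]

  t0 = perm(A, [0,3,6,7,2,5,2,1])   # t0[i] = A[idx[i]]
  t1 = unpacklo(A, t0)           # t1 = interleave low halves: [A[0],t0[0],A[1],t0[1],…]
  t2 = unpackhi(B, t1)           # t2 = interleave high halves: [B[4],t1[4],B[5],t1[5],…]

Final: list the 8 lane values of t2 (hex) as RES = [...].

  t0: 8f 44 c4 01 4f 35 4f 7e
  t1: 8f 8f 7e 44 4f c4 44 01
  t2: 38 4f fd c4 2b 44 e3 01

RES = [ 0x38  0x4f  0xfd  0xc4  0x2b  0x44  0xe3  0x01 ]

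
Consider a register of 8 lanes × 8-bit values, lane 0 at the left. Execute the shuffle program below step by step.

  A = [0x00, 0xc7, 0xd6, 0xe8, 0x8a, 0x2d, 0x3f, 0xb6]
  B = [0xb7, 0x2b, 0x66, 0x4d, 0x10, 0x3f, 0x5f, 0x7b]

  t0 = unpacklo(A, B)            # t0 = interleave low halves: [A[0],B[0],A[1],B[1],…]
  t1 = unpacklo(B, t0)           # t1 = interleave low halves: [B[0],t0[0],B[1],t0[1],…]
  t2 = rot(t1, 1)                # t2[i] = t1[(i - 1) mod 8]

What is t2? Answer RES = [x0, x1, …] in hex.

→ t0 |00|b7|c7|2b|d6|66|e8|4d|
→ t1 |b7|00|2b|b7|66|c7|4d|2b|
→ t2 |2b|b7|00|2b|b7|66|c7|4d|

RES = [0x2b, 0xb7, 0x00, 0x2b, 0xb7, 0x66, 0xc7, 0x4d]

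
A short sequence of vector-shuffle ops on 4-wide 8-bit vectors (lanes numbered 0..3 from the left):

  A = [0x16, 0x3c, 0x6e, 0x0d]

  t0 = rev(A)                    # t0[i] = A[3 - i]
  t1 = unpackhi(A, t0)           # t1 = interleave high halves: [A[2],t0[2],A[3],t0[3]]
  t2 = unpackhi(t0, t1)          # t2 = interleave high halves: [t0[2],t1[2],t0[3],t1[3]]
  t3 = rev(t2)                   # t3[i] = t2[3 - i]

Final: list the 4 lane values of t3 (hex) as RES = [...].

RES = [ 0x16  0x16  0x0d  0x3c ]

→ t0 |0d|6e|3c|16|
→ t1 |6e|3c|0d|16|
→ t2 |3c|0d|16|16|
→ t3 |16|16|0d|3c|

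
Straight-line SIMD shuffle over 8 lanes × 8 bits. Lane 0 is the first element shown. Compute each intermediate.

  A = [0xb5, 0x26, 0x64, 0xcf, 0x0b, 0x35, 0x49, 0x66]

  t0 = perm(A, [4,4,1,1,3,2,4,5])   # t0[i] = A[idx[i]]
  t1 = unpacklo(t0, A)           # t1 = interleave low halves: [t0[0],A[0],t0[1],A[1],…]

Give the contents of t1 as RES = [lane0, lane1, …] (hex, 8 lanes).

t0 = [0x0b, 0x0b, 0x26, 0x26, 0xcf, 0x64, 0x0b, 0x35]
t1 = [0x0b, 0xb5, 0x0b, 0x26, 0x26, 0x64, 0x26, 0xcf]

RES = [ 0x0b  0xb5  0x0b  0x26  0x26  0x64  0x26  0xcf ]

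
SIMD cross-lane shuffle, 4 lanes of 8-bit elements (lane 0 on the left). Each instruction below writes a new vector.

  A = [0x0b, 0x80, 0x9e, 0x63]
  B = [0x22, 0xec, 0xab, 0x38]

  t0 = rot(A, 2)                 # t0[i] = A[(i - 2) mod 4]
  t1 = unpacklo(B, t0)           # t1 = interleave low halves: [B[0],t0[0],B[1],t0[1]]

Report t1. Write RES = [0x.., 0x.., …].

RES = [0x22, 0x9e, 0xec, 0x63]

  t0: 9e 63 0b 80
  t1: 22 9e ec 63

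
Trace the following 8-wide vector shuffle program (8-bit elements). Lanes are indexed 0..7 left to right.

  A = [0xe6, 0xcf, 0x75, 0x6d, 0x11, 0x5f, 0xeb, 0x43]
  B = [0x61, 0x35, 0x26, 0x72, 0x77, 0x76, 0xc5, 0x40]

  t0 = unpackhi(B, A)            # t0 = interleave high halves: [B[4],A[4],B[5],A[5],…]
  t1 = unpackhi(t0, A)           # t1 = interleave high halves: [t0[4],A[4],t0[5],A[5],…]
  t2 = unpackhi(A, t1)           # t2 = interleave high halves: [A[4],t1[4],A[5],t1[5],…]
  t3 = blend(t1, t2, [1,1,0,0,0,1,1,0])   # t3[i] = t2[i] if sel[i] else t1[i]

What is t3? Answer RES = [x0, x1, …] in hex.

  t0: 77 11 76 5f c5 eb 40 43
  t1: c5 11 eb 5f 40 eb 43 43
  t2: 11 40 5f eb eb 43 43 43
  t3: 11 40 eb 5f 40 43 43 43

RES = [ 0x11  0x40  0xeb  0x5f  0x40  0x43  0x43  0x43 ]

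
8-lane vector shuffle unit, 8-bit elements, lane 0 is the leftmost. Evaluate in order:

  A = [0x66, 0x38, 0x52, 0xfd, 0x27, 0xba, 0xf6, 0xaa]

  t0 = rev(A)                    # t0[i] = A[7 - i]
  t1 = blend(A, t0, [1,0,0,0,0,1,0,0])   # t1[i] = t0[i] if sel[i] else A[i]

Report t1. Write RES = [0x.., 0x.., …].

RES = [ 0xaa  0x38  0x52  0xfd  0x27  0x52  0xf6  0xaa ]

t0 = [0xaa, 0xf6, 0xba, 0x27, 0xfd, 0x52, 0x38, 0x66]
t1 = [0xaa, 0x38, 0x52, 0xfd, 0x27, 0x52, 0xf6, 0xaa]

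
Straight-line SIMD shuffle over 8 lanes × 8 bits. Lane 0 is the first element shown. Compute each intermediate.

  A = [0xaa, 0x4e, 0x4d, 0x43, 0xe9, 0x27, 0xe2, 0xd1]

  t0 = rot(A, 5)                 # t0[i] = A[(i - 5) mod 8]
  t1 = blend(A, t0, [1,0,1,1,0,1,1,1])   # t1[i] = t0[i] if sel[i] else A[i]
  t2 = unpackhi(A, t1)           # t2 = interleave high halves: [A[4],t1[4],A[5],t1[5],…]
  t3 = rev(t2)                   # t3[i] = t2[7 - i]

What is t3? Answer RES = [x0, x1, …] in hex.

  t0: 43 e9 27 e2 d1 aa 4e 4d
  t1: 43 4e 27 e2 e9 aa 4e 4d
  t2: e9 e9 27 aa e2 4e d1 4d
  t3: 4d d1 4e e2 aa 27 e9 e9

RES = [0x4d, 0xd1, 0x4e, 0xe2, 0xaa, 0x27, 0xe9, 0xe9]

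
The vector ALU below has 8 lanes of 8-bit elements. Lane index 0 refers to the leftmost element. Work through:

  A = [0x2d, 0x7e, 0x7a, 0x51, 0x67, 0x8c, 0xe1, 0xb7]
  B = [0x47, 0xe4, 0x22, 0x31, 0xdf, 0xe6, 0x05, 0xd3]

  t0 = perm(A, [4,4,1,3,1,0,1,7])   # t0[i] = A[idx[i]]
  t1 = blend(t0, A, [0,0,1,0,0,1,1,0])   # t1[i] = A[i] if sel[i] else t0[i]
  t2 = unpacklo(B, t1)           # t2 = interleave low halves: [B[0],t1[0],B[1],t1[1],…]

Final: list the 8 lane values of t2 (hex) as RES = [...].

RES = [ 0x47  0x67  0xe4  0x67  0x22  0x7a  0x31  0x51 ]

→ t0 |67|67|7e|51|7e|2d|7e|b7|
→ t1 |67|67|7a|51|7e|8c|e1|b7|
→ t2 |47|67|e4|67|22|7a|31|51|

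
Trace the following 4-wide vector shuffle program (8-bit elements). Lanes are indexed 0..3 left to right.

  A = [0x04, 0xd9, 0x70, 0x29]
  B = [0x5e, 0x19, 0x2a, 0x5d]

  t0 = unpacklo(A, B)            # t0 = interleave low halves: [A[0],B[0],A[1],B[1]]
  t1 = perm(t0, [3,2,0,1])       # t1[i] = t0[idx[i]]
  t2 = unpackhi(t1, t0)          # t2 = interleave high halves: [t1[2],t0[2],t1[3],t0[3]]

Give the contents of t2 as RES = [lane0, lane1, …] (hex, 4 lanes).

RES = [ 0x04  0xd9  0x5e  0x19 ]

t0 = [0x04, 0x5e, 0xd9, 0x19]
t1 = [0x19, 0xd9, 0x04, 0x5e]
t2 = [0x04, 0xd9, 0x5e, 0x19]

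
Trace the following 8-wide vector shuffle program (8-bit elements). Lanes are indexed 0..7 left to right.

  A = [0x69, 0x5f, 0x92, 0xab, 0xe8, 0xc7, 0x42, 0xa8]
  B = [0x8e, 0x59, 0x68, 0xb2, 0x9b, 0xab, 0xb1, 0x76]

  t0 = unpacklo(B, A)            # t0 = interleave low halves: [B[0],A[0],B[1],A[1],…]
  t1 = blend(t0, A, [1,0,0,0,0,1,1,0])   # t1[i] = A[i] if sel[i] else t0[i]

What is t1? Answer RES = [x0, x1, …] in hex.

→ t0 |8e|69|59|5f|68|92|b2|ab|
→ t1 |69|69|59|5f|68|c7|42|ab|

RES = [ 0x69  0x69  0x59  0x5f  0x68  0xc7  0x42  0xab ]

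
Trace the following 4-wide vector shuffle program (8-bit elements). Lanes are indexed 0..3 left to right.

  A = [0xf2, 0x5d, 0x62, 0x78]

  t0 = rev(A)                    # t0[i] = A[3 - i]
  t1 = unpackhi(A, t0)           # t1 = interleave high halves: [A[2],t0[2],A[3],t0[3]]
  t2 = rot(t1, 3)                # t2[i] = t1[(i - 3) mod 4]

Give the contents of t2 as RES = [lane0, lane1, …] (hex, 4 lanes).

→ t0 |78|62|5d|f2|
→ t1 |62|5d|78|f2|
→ t2 |5d|78|f2|62|

RES = [0x5d, 0x78, 0xf2, 0x62]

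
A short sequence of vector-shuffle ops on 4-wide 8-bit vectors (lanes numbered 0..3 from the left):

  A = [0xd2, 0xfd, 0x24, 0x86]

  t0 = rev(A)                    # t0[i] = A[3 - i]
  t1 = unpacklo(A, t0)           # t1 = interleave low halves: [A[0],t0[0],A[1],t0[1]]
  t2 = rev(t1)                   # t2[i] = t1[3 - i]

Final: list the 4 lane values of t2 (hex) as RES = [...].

→ t0 |86|24|fd|d2|
→ t1 |d2|86|fd|24|
→ t2 |24|fd|86|d2|

RES = [ 0x24  0xfd  0x86  0xd2 ]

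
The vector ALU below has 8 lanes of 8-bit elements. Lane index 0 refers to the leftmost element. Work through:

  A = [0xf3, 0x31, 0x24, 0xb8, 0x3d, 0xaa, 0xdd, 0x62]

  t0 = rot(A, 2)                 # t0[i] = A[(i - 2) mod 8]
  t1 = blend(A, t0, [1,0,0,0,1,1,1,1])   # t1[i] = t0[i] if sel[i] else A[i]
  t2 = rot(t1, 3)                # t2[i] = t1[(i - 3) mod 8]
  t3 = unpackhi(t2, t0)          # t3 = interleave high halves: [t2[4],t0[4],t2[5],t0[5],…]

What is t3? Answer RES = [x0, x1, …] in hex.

RES = [ 0x31  0x24  0x24  0xb8  0xb8  0x3d  0x24  0xaa ]

t0 = [0xdd, 0x62, 0xf3, 0x31, 0x24, 0xb8, 0x3d, 0xaa]
t1 = [0xdd, 0x31, 0x24, 0xb8, 0x24, 0xb8, 0x3d, 0xaa]
t2 = [0xb8, 0x3d, 0xaa, 0xdd, 0x31, 0x24, 0xb8, 0x24]
t3 = [0x31, 0x24, 0x24, 0xb8, 0xb8, 0x3d, 0x24, 0xaa]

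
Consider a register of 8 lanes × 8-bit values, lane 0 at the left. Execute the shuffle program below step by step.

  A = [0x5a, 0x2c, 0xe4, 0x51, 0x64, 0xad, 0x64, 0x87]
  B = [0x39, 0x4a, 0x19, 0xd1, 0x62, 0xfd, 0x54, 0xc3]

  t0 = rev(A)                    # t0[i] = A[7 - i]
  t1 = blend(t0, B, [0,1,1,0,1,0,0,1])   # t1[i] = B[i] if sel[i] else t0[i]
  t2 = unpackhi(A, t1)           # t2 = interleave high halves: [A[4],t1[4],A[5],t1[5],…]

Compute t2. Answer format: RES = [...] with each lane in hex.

RES = [0x64, 0x62, 0xad, 0xe4, 0x64, 0x2c, 0x87, 0xc3]

t0 = [0x87, 0x64, 0xad, 0x64, 0x51, 0xe4, 0x2c, 0x5a]
t1 = [0x87, 0x4a, 0x19, 0x64, 0x62, 0xe4, 0x2c, 0xc3]
t2 = [0x64, 0x62, 0xad, 0xe4, 0x64, 0x2c, 0x87, 0xc3]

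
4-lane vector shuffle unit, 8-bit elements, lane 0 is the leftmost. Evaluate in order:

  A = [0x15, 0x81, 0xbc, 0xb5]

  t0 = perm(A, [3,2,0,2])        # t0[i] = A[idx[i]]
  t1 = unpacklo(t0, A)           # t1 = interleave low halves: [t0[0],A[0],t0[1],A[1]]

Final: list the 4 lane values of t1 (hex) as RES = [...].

RES = [0xb5, 0x15, 0xbc, 0x81]

→ t0 |b5|bc|15|bc|
→ t1 |b5|15|bc|81|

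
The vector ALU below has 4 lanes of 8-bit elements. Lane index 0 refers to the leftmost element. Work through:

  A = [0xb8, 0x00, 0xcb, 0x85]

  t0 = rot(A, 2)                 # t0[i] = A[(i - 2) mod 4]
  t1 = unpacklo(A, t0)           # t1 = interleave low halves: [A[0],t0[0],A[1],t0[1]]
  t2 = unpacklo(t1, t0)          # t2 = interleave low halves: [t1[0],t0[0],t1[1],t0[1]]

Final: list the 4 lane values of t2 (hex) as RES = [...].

  t0: cb 85 b8 00
  t1: b8 cb 00 85
  t2: b8 cb cb 85

RES = [ 0xb8  0xcb  0xcb  0x85 ]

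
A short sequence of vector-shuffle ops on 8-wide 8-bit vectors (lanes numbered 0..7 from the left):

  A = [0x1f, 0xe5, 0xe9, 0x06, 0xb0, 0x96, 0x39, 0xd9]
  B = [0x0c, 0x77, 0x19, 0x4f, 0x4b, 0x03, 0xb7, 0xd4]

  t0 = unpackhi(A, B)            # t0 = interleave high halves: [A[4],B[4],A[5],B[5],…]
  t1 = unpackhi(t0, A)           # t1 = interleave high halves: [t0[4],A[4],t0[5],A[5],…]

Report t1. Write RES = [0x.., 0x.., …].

RES = [0x39, 0xb0, 0xb7, 0x96, 0xd9, 0x39, 0xd4, 0xd9]

  t0: b0 4b 96 03 39 b7 d9 d4
  t1: 39 b0 b7 96 d9 39 d4 d9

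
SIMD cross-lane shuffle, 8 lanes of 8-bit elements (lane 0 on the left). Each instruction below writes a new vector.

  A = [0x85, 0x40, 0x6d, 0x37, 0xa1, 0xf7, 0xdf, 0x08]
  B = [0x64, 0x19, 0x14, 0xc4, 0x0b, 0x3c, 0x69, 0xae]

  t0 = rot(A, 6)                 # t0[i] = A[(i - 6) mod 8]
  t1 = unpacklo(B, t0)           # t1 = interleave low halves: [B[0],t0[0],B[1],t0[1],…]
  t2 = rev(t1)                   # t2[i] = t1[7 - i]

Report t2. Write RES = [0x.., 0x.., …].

  t0: 6d 37 a1 f7 df 08 85 40
  t1: 64 6d 19 37 14 a1 c4 f7
  t2: f7 c4 a1 14 37 19 6d 64

RES = [0xf7, 0xc4, 0xa1, 0x14, 0x37, 0x19, 0x6d, 0x64]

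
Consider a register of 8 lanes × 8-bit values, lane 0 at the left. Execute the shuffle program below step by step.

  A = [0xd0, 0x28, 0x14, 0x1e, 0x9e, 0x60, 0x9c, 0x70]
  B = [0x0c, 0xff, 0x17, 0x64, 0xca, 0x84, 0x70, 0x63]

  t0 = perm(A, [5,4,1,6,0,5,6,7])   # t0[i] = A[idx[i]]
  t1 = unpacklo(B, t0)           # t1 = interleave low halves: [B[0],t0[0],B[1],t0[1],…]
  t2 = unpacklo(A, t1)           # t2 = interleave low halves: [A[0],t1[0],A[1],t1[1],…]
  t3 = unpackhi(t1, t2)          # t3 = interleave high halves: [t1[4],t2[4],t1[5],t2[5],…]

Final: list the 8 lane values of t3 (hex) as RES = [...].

t0 = [0x60, 0x9e, 0x28, 0x9c, 0xd0, 0x60, 0x9c, 0x70]
t1 = [0x0c, 0x60, 0xff, 0x9e, 0x17, 0x28, 0x64, 0x9c]
t2 = [0xd0, 0x0c, 0x28, 0x60, 0x14, 0xff, 0x1e, 0x9e]
t3 = [0x17, 0x14, 0x28, 0xff, 0x64, 0x1e, 0x9c, 0x9e]

RES = [ 0x17  0x14  0x28  0xff  0x64  0x1e  0x9c  0x9e ]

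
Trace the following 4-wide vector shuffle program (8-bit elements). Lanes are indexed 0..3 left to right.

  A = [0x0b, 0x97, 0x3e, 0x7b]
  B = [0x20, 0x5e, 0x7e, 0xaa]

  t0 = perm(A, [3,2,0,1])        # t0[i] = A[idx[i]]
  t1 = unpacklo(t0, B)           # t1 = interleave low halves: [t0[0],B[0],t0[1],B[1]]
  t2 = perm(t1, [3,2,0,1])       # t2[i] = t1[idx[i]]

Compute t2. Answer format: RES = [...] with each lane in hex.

t0 = [0x7b, 0x3e, 0x0b, 0x97]
t1 = [0x7b, 0x20, 0x3e, 0x5e]
t2 = [0x5e, 0x3e, 0x7b, 0x20]

RES = [ 0x5e  0x3e  0x7b  0x20 ]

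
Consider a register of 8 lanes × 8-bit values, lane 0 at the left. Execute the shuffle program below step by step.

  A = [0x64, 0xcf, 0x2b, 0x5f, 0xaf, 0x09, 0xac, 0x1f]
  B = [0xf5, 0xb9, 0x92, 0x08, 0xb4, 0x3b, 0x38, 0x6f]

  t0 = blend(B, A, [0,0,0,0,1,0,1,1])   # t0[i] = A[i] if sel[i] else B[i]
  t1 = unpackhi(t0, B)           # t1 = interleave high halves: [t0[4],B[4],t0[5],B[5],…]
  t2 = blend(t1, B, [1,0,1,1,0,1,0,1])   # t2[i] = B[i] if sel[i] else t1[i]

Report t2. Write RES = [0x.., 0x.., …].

→ t0 |f5|b9|92|08|af|3b|ac|1f|
→ t1 |af|b4|3b|3b|ac|38|1f|6f|
→ t2 |f5|b4|92|08|ac|3b|1f|6f|

RES = [ 0xf5  0xb4  0x92  0x08  0xac  0x3b  0x1f  0x6f ]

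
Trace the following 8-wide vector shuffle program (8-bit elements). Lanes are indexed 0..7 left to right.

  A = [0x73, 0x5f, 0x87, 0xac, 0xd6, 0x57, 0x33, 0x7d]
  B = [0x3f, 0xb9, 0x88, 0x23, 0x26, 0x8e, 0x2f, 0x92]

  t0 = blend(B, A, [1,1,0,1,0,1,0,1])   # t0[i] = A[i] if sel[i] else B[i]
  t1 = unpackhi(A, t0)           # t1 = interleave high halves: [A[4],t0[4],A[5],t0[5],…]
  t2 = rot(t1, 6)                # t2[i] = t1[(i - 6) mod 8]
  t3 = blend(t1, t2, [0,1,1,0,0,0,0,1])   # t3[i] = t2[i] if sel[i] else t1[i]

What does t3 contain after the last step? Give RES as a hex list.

RES = [ 0xd6  0x57  0x33  0x57  0x33  0x2f  0x7d  0x26 ]

→ t0 |73|5f|88|ac|26|57|2f|7d|
→ t1 |d6|26|57|57|33|2f|7d|7d|
→ t2 |57|57|33|2f|7d|7d|d6|26|
→ t3 |d6|57|33|57|33|2f|7d|26|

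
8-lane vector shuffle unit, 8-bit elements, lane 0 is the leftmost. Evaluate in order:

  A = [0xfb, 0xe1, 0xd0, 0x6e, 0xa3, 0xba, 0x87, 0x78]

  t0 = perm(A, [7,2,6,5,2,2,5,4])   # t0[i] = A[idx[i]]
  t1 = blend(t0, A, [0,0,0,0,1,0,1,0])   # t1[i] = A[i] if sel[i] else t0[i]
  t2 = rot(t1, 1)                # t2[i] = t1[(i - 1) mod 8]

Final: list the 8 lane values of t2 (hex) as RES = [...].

t0 = [0x78, 0xd0, 0x87, 0xba, 0xd0, 0xd0, 0xba, 0xa3]
t1 = [0x78, 0xd0, 0x87, 0xba, 0xa3, 0xd0, 0x87, 0xa3]
t2 = [0xa3, 0x78, 0xd0, 0x87, 0xba, 0xa3, 0xd0, 0x87]

RES = [0xa3, 0x78, 0xd0, 0x87, 0xba, 0xa3, 0xd0, 0x87]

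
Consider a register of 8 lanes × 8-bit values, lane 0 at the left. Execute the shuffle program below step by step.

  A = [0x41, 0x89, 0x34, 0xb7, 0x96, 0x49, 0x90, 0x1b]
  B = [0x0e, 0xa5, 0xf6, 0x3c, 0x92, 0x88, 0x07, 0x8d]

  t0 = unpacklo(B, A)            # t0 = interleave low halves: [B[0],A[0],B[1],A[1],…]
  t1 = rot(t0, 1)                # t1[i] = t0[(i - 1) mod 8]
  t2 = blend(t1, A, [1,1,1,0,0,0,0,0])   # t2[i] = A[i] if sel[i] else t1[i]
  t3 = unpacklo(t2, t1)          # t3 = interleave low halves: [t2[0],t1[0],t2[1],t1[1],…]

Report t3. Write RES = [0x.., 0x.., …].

t0 = [0x0e, 0x41, 0xa5, 0x89, 0xf6, 0x34, 0x3c, 0xb7]
t1 = [0xb7, 0x0e, 0x41, 0xa5, 0x89, 0xf6, 0x34, 0x3c]
t2 = [0x41, 0x89, 0x34, 0xa5, 0x89, 0xf6, 0x34, 0x3c]
t3 = [0x41, 0xb7, 0x89, 0x0e, 0x34, 0x41, 0xa5, 0xa5]

RES = [0x41, 0xb7, 0x89, 0x0e, 0x34, 0x41, 0xa5, 0xa5]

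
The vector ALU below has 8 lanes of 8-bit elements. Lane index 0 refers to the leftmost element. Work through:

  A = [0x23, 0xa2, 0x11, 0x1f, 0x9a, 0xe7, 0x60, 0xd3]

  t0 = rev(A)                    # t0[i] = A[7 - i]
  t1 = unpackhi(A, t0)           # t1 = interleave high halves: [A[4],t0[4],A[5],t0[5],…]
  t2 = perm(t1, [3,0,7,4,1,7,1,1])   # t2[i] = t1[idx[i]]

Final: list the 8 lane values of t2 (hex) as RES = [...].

t0 = [0xd3, 0x60, 0xe7, 0x9a, 0x1f, 0x11, 0xa2, 0x23]
t1 = [0x9a, 0x1f, 0xe7, 0x11, 0x60, 0xa2, 0xd3, 0x23]
t2 = [0x11, 0x9a, 0x23, 0x60, 0x1f, 0x23, 0x1f, 0x1f]

RES = [ 0x11  0x9a  0x23  0x60  0x1f  0x23  0x1f  0x1f ]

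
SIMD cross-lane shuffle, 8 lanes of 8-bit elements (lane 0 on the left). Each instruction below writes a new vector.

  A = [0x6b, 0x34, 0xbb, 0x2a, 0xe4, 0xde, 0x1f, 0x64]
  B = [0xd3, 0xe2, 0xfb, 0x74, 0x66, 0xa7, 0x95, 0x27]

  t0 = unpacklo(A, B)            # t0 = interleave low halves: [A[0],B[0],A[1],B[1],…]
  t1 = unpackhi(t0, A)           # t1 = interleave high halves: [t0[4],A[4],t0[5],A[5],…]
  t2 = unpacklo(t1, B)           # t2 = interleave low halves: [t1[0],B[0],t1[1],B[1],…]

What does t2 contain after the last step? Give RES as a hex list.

→ t0 |6b|d3|34|e2|bb|fb|2a|74|
→ t1 |bb|e4|fb|de|2a|1f|74|64|
→ t2 |bb|d3|e4|e2|fb|fb|de|74|

RES = [ 0xbb  0xd3  0xe4  0xe2  0xfb  0xfb  0xde  0x74 ]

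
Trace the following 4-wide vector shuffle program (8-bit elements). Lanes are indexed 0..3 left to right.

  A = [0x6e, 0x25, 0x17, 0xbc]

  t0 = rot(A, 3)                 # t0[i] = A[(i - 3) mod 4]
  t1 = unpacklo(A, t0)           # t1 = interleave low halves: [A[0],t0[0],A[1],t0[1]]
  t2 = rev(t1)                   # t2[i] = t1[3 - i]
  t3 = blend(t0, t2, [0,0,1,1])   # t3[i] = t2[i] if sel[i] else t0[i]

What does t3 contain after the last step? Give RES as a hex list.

RES = [ 0x25  0x17  0x25  0x6e ]

  t0: 25 17 bc 6e
  t1: 6e 25 25 17
  t2: 17 25 25 6e
  t3: 25 17 25 6e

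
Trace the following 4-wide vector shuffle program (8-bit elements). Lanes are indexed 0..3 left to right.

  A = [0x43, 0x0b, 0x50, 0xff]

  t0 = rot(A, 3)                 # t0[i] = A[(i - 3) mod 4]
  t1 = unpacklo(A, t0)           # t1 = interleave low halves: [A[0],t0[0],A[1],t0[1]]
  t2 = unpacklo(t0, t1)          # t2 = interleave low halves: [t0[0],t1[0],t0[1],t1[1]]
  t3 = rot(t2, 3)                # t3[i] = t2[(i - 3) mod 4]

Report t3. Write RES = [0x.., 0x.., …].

RES = [0x43, 0x50, 0x0b, 0x0b]

→ t0 |0b|50|ff|43|
→ t1 |43|0b|0b|50|
→ t2 |0b|43|50|0b|
→ t3 |43|50|0b|0b|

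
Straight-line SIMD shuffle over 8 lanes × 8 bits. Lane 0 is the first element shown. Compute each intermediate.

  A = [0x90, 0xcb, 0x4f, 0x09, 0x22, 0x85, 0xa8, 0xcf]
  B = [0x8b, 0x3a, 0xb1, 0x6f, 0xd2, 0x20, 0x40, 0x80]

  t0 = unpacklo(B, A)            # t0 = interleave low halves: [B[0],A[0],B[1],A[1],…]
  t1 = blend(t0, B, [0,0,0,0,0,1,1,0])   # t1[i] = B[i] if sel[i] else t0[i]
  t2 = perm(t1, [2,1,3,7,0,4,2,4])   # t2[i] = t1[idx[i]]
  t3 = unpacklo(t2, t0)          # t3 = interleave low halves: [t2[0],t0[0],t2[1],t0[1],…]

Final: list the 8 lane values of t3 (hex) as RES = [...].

RES = [ 0x3a  0x8b  0x90  0x90  0xcb  0x3a  0x09  0xcb ]

→ t0 |8b|90|3a|cb|b1|4f|6f|09|
→ t1 |8b|90|3a|cb|b1|20|40|09|
→ t2 |3a|90|cb|09|8b|b1|3a|b1|
→ t3 |3a|8b|90|90|cb|3a|09|cb|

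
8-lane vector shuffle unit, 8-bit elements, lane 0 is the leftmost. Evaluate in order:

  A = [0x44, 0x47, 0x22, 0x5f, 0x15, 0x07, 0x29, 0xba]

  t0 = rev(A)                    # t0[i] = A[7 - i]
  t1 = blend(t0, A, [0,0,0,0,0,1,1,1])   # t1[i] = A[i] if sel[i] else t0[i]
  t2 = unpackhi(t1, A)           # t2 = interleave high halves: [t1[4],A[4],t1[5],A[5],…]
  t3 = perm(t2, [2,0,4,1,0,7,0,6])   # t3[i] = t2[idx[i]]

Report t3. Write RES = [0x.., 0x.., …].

→ t0 |ba|29|07|15|5f|22|47|44|
→ t1 |ba|29|07|15|5f|07|29|ba|
→ t2 |5f|15|07|07|29|29|ba|ba|
→ t3 |07|5f|29|15|5f|ba|5f|ba|

RES = [0x07, 0x5f, 0x29, 0x15, 0x5f, 0xba, 0x5f, 0xba]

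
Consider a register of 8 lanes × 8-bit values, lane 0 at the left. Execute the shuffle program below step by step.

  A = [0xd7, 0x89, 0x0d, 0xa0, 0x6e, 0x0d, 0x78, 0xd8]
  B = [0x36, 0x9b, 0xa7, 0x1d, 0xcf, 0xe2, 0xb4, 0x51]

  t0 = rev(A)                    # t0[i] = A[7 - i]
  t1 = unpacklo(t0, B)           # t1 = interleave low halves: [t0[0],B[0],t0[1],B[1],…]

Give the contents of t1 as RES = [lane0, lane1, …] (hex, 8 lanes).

t0 = [0xd8, 0x78, 0x0d, 0x6e, 0xa0, 0x0d, 0x89, 0xd7]
t1 = [0xd8, 0x36, 0x78, 0x9b, 0x0d, 0xa7, 0x6e, 0x1d]

RES = [ 0xd8  0x36  0x78  0x9b  0x0d  0xa7  0x6e  0x1d ]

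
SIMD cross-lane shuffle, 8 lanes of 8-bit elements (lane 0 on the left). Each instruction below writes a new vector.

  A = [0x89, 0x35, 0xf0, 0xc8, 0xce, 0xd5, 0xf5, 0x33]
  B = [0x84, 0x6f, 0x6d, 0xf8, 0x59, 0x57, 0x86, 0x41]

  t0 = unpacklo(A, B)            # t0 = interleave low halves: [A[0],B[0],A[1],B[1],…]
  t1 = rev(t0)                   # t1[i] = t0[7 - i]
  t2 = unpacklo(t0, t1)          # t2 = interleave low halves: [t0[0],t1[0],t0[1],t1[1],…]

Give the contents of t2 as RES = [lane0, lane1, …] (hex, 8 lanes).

t0 = [0x89, 0x84, 0x35, 0x6f, 0xf0, 0x6d, 0xc8, 0xf8]
t1 = [0xf8, 0xc8, 0x6d, 0xf0, 0x6f, 0x35, 0x84, 0x89]
t2 = [0x89, 0xf8, 0x84, 0xc8, 0x35, 0x6d, 0x6f, 0xf0]

RES = [0x89, 0xf8, 0x84, 0xc8, 0x35, 0x6d, 0x6f, 0xf0]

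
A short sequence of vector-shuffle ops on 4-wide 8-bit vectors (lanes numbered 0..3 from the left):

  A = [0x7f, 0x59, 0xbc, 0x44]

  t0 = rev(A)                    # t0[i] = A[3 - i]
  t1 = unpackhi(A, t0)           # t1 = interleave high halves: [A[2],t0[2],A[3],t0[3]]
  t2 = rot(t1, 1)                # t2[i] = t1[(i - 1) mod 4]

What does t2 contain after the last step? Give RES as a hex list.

RES = [0x7f, 0xbc, 0x59, 0x44]

t0 = [0x44, 0xbc, 0x59, 0x7f]
t1 = [0xbc, 0x59, 0x44, 0x7f]
t2 = [0x7f, 0xbc, 0x59, 0x44]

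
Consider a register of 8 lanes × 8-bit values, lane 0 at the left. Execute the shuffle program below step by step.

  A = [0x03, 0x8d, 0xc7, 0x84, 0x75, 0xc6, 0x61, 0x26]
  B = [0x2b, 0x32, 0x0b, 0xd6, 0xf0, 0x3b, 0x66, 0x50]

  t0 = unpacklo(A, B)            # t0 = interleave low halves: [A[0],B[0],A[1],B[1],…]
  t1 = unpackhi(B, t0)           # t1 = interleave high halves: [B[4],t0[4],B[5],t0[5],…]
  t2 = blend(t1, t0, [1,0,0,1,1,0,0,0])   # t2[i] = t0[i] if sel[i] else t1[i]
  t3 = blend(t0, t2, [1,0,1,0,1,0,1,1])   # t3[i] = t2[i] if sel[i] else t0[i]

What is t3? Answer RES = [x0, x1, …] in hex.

RES = [ 0x03  0x2b  0x3b  0x32  0xc7  0x0b  0x50  0xd6 ]

→ t0 |03|2b|8d|32|c7|0b|84|d6|
→ t1 |f0|c7|3b|0b|66|84|50|d6|
→ t2 |03|c7|3b|32|c7|84|50|d6|
→ t3 |03|2b|3b|32|c7|0b|50|d6|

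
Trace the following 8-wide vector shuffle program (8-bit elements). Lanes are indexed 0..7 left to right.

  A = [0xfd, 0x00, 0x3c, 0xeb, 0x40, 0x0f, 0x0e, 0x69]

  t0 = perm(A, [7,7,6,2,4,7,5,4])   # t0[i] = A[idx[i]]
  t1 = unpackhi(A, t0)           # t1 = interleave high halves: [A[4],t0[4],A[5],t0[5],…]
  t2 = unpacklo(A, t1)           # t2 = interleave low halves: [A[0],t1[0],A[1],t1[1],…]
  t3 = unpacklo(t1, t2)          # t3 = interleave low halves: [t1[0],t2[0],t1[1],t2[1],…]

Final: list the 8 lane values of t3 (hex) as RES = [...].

RES = [0x40, 0xfd, 0x40, 0x40, 0x0f, 0x00, 0x69, 0x40]

→ t0 |69|69|0e|3c|40|69|0f|40|
→ t1 |40|40|0f|69|0e|0f|69|40|
→ t2 |fd|40|00|40|3c|0f|eb|69|
→ t3 |40|fd|40|40|0f|00|69|40|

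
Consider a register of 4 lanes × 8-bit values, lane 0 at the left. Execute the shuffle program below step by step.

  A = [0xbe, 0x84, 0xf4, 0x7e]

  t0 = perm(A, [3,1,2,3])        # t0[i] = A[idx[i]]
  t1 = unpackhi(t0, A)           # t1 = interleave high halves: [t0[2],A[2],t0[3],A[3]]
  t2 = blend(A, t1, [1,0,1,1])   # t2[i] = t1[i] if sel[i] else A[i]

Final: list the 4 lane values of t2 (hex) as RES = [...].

RES = [ 0xf4  0x84  0x7e  0x7e ]

→ t0 |7e|84|f4|7e|
→ t1 |f4|f4|7e|7e|
→ t2 |f4|84|7e|7e|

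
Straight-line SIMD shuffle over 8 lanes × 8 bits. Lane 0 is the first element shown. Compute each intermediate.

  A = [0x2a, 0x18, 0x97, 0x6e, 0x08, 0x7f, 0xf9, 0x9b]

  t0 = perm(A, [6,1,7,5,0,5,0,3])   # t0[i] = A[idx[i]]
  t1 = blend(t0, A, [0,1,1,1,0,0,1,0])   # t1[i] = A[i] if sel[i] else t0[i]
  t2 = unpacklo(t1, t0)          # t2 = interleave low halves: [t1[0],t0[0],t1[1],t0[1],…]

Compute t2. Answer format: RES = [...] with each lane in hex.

→ t0 |f9|18|9b|7f|2a|7f|2a|6e|
→ t1 |f9|18|97|6e|2a|7f|f9|6e|
→ t2 |f9|f9|18|18|97|9b|6e|7f|

RES = [0xf9, 0xf9, 0x18, 0x18, 0x97, 0x9b, 0x6e, 0x7f]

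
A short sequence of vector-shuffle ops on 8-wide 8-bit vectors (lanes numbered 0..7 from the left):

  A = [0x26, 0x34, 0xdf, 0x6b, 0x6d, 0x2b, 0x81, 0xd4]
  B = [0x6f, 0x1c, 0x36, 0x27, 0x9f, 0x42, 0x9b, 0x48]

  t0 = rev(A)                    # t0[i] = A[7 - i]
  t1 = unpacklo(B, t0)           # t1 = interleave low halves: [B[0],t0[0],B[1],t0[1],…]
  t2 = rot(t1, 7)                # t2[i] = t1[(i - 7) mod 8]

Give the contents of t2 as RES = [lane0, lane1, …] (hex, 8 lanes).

RES = [0xd4, 0x1c, 0x81, 0x36, 0x2b, 0x27, 0x6d, 0x6f]

t0 = [0xd4, 0x81, 0x2b, 0x6d, 0x6b, 0xdf, 0x34, 0x26]
t1 = [0x6f, 0xd4, 0x1c, 0x81, 0x36, 0x2b, 0x27, 0x6d]
t2 = [0xd4, 0x1c, 0x81, 0x36, 0x2b, 0x27, 0x6d, 0x6f]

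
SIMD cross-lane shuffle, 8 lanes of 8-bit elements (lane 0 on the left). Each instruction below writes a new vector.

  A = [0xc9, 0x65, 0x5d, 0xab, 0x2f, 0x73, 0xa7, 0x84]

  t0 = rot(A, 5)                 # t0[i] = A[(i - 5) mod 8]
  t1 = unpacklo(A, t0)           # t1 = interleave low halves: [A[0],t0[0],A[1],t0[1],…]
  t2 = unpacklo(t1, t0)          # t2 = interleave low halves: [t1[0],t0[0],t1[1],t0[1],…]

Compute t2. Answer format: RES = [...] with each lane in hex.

  t0: ab 2f 73 a7 84 c9 65 5d
  t1: c9 ab 65 2f 5d 73 ab a7
  t2: c9 ab ab 2f 65 73 2f a7

RES = [0xc9, 0xab, 0xab, 0x2f, 0x65, 0x73, 0x2f, 0xa7]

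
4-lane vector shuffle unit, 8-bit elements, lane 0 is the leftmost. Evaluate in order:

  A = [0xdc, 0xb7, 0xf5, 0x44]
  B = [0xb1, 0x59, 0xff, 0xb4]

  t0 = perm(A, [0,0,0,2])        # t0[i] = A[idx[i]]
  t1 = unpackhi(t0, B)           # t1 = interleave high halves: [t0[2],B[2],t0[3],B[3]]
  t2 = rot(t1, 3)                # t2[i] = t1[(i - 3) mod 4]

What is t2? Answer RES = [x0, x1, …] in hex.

RES = [0xff, 0xf5, 0xb4, 0xdc]

t0 = [0xdc, 0xdc, 0xdc, 0xf5]
t1 = [0xdc, 0xff, 0xf5, 0xb4]
t2 = [0xff, 0xf5, 0xb4, 0xdc]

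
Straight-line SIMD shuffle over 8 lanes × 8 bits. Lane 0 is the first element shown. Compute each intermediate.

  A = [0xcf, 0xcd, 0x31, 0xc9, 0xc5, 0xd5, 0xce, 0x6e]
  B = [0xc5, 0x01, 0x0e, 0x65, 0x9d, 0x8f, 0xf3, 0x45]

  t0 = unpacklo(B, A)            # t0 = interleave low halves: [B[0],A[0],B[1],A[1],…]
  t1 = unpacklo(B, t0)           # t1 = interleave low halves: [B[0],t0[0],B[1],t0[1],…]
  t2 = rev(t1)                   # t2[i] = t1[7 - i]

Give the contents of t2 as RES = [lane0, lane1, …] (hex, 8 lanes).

RES = [0xcd, 0x65, 0x01, 0x0e, 0xcf, 0x01, 0xc5, 0xc5]

t0 = [0xc5, 0xcf, 0x01, 0xcd, 0x0e, 0x31, 0x65, 0xc9]
t1 = [0xc5, 0xc5, 0x01, 0xcf, 0x0e, 0x01, 0x65, 0xcd]
t2 = [0xcd, 0x65, 0x01, 0x0e, 0xcf, 0x01, 0xc5, 0xc5]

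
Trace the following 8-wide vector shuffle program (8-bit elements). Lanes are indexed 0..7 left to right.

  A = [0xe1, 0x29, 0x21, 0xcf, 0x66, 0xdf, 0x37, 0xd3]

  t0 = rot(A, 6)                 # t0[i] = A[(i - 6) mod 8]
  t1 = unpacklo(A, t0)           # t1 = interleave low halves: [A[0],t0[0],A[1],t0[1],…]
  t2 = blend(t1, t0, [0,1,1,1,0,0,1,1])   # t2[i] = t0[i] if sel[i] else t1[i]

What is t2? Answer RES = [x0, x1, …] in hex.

  t0: 21 cf 66 df 37 d3 e1 29
  t1: e1 21 29 cf 21 66 cf df
  t2: e1 cf 66 df 21 66 e1 29

RES = [ 0xe1  0xcf  0x66  0xdf  0x21  0x66  0xe1  0x29 ]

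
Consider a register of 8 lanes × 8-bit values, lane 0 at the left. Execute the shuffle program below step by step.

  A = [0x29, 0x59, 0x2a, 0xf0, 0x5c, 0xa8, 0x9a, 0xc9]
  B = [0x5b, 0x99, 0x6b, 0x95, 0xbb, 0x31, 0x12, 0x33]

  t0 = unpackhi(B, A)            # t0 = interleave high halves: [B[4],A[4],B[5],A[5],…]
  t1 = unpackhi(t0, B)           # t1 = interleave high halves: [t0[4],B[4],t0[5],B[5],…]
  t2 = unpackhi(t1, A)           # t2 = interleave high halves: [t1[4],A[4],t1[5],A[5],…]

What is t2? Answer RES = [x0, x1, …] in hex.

RES = [ 0x33  0x5c  0x12  0xa8  0xc9  0x9a  0x33  0xc9 ]

→ t0 |bb|5c|31|a8|12|9a|33|c9|
→ t1 |12|bb|9a|31|33|12|c9|33|
→ t2 |33|5c|12|a8|c9|9a|33|c9|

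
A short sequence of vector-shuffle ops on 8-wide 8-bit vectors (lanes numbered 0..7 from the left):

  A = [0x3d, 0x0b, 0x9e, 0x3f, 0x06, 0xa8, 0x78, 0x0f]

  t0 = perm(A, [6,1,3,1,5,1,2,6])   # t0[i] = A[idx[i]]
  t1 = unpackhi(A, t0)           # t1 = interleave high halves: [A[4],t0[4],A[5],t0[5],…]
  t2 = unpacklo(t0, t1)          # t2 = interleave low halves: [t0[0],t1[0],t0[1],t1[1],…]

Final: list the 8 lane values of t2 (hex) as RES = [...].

→ t0 |78|0b|3f|0b|a8|0b|9e|78|
→ t1 |06|a8|a8|0b|78|9e|0f|78|
→ t2 |78|06|0b|a8|3f|a8|0b|0b|

RES = [0x78, 0x06, 0x0b, 0xa8, 0x3f, 0xa8, 0x0b, 0x0b]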